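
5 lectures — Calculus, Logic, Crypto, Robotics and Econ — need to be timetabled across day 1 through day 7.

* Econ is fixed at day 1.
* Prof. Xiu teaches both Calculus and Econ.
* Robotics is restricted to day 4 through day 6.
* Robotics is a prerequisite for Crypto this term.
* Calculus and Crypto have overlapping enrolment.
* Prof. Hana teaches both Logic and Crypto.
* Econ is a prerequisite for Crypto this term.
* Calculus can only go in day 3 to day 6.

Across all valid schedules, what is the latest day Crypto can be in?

day 7

Precedence pushes Crypto to at least day 5.
Crypto at day 7 is achievable: Logic -> day 1, Econ -> day 1, Robotics -> day 4, Crypto -> day 7, Calculus -> day 3.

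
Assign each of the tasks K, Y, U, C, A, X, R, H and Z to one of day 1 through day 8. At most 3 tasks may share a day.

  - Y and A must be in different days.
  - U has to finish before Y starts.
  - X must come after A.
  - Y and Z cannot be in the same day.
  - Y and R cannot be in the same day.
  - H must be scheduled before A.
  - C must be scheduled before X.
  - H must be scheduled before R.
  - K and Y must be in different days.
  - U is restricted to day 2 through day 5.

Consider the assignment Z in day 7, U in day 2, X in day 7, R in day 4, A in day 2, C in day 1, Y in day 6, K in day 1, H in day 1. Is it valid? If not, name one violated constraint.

H must be scheduled before R — holds.
Y and R cannot be in the same day — holds.
K and Y must be in different days — holds.
At most 3 tasks may share a day — holds.
C must be scheduled before X — holds.
Y and Z cannot be in the same day — holds.
U is restricted to day 2 through day 5 — holds.
Y and A must be in different days — holds.
H must be scheduled before A — holds.
U has to finish before Y starts — holds.
X must come after A — holds.

Yes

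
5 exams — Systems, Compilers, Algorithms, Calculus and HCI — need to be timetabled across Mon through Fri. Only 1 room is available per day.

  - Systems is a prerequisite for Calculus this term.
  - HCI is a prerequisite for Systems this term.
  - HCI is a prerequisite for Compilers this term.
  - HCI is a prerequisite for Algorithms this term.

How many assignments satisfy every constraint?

12

Splitting on Systems: it can be Tue (6), Wed (4), Thu (2). Listing each branch's schedules as (Compilers, Algorithms, Calculus, HCI):
Systems=Tue: (Wed,Thu,Fri,Mon) (Wed,Fri,Thu,Mon) (Thu,Wed,Fri,Mon) (Thu,Fri,Wed,Mon) (Fri,Wed,Thu,Mon) (Fri,Thu,Wed,Mon) — 6.
Systems=Wed: (Tue,Thu,Fri,Mon) (Tue,Fri,Thu,Mon) (Thu,Tue,Fri,Mon) (Fri,Tue,Thu,Mon) — 4.
Systems=Thu: (Tue,Wed,Fri,Mon) (Wed,Tue,Fri,Mon) — 2.
Summing: 6 + 4 + 2 = 12.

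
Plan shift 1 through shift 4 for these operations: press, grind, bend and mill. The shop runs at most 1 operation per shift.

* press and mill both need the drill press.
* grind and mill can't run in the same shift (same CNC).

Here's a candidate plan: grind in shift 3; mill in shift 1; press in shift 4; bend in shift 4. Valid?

The shop runs at most 1 operation per shift — violated.
press and mill both need the drill press — holds.
grind and mill can't run in the same shift (same CNC) — holds.

Invalid. The shop runs at most 1 operation per shift.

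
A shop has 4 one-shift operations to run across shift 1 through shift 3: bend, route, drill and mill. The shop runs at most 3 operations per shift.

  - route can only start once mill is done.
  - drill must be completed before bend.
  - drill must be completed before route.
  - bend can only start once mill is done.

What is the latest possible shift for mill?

Downstream work caps mill at shift 2.
mill at shift 2 is achievable: bend -> shift 3, drill -> shift 1, route -> shift 3, mill -> shift 2.

shift 2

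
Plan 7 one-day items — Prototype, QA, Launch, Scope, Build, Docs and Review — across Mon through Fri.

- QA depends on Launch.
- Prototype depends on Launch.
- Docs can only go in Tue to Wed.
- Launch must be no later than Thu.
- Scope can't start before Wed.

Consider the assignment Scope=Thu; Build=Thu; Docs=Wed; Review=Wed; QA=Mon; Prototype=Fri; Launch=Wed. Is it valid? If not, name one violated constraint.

Prototype depends on Launch — holds.
QA depends on Launch — violated.
Scope can't start before Wed — holds.
Launch must be no later than Thu — holds.
Docs can only go in Tue to Wed — holds.

No — it violates: QA depends on Launch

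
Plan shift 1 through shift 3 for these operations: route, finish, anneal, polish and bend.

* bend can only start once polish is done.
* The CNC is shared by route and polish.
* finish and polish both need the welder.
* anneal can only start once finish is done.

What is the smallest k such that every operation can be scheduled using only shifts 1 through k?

The precedence chain requires at least 2 distinct shifts.
Could 2 shifts be enough, i.e. nothing placed later than shift 2? No: bend must come after polish (at shift 1 or later) → {shift 2}; polish must come before bend (at shift 2 or earlier) → {shift 1}; anneal must come after finish (at shift 1 or later) → {shift 2}; finish must come before anneal (at shift 2 or earlier) → {shift 1}; polish can't share with finish (shift 1) → nothing is left.
So 2 shifts is not enough.
3 works (last occupied shift: shift 3): for example anneal -> shift 2, polish -> shift 2, finish -> shift 1, route -> shift 1, bend -> shift 3.

3 shifts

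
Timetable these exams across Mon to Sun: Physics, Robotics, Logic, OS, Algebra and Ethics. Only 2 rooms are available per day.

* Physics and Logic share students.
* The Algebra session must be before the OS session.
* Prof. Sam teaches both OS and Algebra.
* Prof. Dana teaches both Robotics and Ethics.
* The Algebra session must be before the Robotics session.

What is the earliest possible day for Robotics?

Tue

Precedence pushes Robotics to at least Tue.
Robotics at Tue is achievable: OS=Tue; Logic=Wed; Robotics=Tue; Ethics=Wed; Algebra=Mon; Physics=Mon.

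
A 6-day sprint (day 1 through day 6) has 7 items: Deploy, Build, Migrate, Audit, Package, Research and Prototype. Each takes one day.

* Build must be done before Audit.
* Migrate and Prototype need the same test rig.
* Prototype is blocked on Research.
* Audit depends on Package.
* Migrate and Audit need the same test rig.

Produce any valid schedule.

Build=day 1, Deploy=day 1, Migrate=day 1, Research=day 1, Audit=day 2, Prototype=day 2, Package=day 1

Checking: Package(day 1) before Audit(day 2); Build(day 1) before Audit(day 2); Research(day 1) before Prototype(day 2); Migrate(day 1) != Audit(day 2); Migrate(day 1) != Prototype(day 2).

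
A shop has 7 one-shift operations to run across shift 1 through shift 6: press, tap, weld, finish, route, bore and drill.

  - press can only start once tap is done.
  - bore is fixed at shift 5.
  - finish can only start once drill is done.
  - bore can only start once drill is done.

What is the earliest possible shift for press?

Precedence pushes press to at least shift 2.
press at shift 2 is achievable: finish -> shift 2; weld -> shift 1; drill -> shift 1; route -> shift 1; press -> shift 2; bore -> shift 5; tap -> shift 1.

shift 2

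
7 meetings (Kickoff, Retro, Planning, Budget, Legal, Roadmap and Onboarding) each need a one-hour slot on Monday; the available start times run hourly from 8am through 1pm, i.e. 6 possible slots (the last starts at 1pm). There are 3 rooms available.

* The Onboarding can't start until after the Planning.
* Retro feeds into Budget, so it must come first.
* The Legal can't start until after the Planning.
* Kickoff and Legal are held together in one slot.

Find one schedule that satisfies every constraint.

Legal -> 9am; Kickoff -> 9am; Onboarding -> 10am; Budget -> 9am; Planning -> 8am; Roadmap -> 8am; Retro -> 8am

Checking: Retro(8am) before Budget(9am); Planning(8am) before Onboarding(10am); Planning(8am) before Legal(9am); Kickoff = Legal = 9am; max 3 per slot (cap 3).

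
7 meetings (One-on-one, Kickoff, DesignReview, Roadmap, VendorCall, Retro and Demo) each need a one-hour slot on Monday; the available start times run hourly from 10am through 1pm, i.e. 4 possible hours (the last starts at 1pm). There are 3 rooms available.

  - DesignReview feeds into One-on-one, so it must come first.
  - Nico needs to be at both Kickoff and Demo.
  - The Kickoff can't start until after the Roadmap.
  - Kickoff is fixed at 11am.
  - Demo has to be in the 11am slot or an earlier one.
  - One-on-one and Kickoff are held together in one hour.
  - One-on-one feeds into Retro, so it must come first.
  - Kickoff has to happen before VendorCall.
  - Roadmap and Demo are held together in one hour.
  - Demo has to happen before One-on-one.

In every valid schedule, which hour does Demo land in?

Demo's window is 10am–11am.
Kickoff is fixed at 11am, and Demo can't share a hour with Kickoff.
So Demo must be 10am.

10am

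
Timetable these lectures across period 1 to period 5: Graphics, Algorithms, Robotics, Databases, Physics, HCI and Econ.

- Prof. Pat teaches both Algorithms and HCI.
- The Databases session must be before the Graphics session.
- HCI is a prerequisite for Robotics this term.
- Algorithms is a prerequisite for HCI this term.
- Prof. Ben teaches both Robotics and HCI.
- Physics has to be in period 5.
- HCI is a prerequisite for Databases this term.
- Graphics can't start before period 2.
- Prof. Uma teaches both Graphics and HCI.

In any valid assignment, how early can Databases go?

Precedence pushes Databases to at least period 3; downstream work caps Databases at period 4.
Databases at period 3 is achievable: Physics -> period 5; Algorithms -> period 1; Graphics -> period 4; Robotics -> period 3; Econ -> period 1; HCI -> period 2; Databases -> period 3.

period 3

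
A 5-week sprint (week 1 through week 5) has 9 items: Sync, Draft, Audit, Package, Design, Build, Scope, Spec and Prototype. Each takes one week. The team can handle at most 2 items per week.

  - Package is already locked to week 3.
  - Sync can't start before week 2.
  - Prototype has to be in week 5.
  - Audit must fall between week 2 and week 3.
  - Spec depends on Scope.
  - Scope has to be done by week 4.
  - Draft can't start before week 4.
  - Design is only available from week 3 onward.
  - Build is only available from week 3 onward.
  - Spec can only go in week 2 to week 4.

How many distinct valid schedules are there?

19

Splitting on Sync: it can be week 2 (10), week 3 (3), week 4 (4), week 5 (2). Listing each branch's schedules as (Draft, Audit, Package, Design, Build, Scope, Spec, Prototype) by week number:
Sync=week 2: (4,2,3,3,5,1,4,5) (4,2,3,4,5,1,3,5) (4,2,3,5,3,1,4,5) (4,2,3,5,4,1,3,5) (4,3,3,4,5,1,2,5) (4,3,3,5,4,1,2,5) (5,2,3,3,4,1,4,5) (5,2,3,4,3,1,4,5) (5,2,3,4,4,1,3,5) (5,3,3,4,4,1,2,5) — 10.
Sync=week 3: (4,2,3,4,5,1,2,5) (4,2,3,5,4,1,2,5) (5,2,3,4,4,1,2,5) — 3.
Sync=week 4: (4,2,3,3,5,1,2,5) (4,2,3,5,3,1,2,5) (5,2,3,3,4,1,2,5) (5,2,3,4,3,1,2,5) — 4.
Sync=week 5: (4,2,3,3,4,1,2,5) (4,2,3,4,3,1,2,5) — 2.
Summing: 10 + 3 + 4 + 2 = 19.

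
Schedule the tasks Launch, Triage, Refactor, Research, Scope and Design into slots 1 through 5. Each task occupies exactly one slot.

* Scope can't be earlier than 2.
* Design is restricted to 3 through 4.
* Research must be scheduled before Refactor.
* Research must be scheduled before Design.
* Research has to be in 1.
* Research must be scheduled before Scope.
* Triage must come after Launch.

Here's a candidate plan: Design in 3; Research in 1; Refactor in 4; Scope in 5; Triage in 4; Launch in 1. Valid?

Research has to be in 1 — holds.
Triage must come after Launch — holds.
Design is restricted to 3 through 4 — holds.
Research must be scheduled before Refactor — holds.
Research must be scheduled before Scope — holds.
Research must be scheduled before Design — holds.
Scope can't be earlier than 2 — holds.

Valid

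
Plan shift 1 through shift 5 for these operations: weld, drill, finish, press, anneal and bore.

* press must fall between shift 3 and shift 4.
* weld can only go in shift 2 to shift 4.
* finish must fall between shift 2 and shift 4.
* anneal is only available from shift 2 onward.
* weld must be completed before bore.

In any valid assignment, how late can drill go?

shift 5

drill at shift 5 is achievable: press -> shift 3, weld -> shift 2, bore -> shift 3, drill -> shift 5, finish -> shift 2, anneal -> shift 2.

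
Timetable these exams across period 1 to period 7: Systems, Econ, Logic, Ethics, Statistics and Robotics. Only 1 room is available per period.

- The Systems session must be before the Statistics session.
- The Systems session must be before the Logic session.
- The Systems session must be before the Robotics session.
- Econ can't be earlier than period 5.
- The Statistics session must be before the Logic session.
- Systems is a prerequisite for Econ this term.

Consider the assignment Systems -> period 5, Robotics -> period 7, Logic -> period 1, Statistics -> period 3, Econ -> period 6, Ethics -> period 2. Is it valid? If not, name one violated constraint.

No. The Systems session must be before the Logic session is not satisfied.

The Systems session must be before the Robotics session — holds.
Only 1 room is available per period — holds.
The Systems session must be before the Logic session — violated.
The Systems session must be before the Statistics session — violated.
The Statistics session must be before the Logic session — violated.
Econ can't be earlier than period 5 — holds.
Systems is a prerequisite for Econ this term — holds.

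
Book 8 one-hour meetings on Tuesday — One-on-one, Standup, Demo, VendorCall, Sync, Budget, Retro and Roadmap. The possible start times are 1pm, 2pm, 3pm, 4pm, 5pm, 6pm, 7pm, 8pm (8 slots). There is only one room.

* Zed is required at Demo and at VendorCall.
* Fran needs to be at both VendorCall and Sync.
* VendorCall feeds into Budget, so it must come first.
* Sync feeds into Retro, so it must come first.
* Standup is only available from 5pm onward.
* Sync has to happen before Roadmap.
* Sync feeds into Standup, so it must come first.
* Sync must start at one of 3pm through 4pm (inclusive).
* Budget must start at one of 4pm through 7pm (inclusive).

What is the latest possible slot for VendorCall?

Downstream work caps VendorCall at 6pm.
VendorCall at 6pm is achievable: Sync in 3pm; Standup in 5pm; Retro in 4pm; Roadmap in 8pm; Demo in 2pm; Budget in 7pm; VendorCall in 6pm; One-on-one in 1pm.

6pm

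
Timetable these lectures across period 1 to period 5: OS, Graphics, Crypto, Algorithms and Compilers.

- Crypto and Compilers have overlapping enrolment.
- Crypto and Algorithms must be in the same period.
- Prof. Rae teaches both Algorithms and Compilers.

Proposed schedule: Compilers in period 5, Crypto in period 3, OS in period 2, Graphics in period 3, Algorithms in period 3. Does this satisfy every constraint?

Yes

Crypto and Compilers have overlapping enrolment — holds.
Crypto and Algorithms must be in the same period — holds.
Prof. Rae teaches both Algorithms and Compilers — holds.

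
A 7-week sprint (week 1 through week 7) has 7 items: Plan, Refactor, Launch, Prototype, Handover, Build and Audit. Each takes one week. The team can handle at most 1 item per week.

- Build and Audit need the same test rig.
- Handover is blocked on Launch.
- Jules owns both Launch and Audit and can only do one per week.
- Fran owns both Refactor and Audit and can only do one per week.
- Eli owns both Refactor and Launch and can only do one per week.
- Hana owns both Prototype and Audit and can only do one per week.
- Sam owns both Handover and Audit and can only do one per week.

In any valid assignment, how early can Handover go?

week 2

Precedence pushes Handover to at least week 2.
Handover at week 2 is achievable: Refactor=week 4, Build=week 6, Handover=week 2, Audit=week 7, Prototype=week 5, Launch=week 1, Plan=week 3.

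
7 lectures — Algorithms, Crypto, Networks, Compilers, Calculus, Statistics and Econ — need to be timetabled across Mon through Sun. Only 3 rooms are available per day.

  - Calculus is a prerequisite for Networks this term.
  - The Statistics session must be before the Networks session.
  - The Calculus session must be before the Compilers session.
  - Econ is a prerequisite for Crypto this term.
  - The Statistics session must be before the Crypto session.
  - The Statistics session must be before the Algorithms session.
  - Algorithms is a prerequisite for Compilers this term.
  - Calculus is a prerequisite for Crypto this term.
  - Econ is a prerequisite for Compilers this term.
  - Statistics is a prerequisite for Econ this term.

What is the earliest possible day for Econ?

Precedence pushes Econ to at least Tue; downstream work caps Econ at Sat.
Econ at Tue is achievable: Statistics=Mon, Compilers=Wed, Econ=Tue, Networks=Tue, Calculus=Mon, Crypto=Wed, Algorithms=Tue.

Tue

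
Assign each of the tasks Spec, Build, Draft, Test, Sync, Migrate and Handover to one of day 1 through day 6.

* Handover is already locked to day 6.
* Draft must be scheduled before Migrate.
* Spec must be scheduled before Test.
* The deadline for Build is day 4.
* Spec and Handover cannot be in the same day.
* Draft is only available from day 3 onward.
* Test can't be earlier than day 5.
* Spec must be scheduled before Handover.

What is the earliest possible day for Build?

Build's own window allows nothing later than day 4.
Build at day 1 is achievable: Test -> day 5, Sync -> day 1, Migrate -> day 4, Draft -> day 3, Build -> day 1, Spec -> day 1, Handover -> day 6.

day 1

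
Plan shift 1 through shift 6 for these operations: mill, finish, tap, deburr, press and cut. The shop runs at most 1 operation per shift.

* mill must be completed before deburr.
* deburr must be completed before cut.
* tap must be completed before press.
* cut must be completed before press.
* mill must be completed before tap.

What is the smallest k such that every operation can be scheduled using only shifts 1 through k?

6

The precedence chain requires at least 4 distinct shifts.
With at most 1 per shift and 6 operations, at least 6 shifts are needed.
6 works (last occupied shift: shift 6): for example press -> shift 5; cut -> shift 4; mill -> shift 1; deburr -> shift 3; finish -> shift 6; tap -> shift 2.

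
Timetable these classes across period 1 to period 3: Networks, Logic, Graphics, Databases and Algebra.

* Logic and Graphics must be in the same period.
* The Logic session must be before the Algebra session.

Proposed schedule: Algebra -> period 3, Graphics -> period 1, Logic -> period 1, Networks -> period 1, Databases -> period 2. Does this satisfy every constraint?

Yes, all constraints hold

The Logic session must be before the Algebra session — holds.
Logic and Graphics must be in the same period — holds.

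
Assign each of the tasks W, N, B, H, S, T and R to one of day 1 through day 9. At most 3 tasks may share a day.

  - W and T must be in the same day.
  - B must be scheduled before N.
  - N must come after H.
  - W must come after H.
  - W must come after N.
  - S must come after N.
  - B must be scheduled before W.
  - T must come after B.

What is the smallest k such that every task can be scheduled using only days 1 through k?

The precedence chain requires at least 3 distinct days.
With at most 3 per day and 7 tasks, at least 3 days are needed.
3 works (last occupied day: day 3): for example N -> day 2, S -> day 3, B -> day 1, W -> day 3, R -> day 1, T -> day 3, H -> day 1.

3 days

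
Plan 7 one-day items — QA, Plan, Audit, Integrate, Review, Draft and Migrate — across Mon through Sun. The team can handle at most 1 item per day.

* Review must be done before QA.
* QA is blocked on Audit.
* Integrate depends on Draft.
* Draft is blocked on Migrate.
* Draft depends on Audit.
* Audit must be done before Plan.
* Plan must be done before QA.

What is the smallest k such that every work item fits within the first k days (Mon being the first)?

7

The precedence chain requires at least 3 distinct days.
With at most 1 per day and 7 work items, at least 7 days are needed.
7 works (last occupied day: Sun): for example Audit -> Mon, Integrate -> Sun, Migrate -> Fri, Draft -> Sat, Plan -> Tue, Review -> Wed, QA -> Thu.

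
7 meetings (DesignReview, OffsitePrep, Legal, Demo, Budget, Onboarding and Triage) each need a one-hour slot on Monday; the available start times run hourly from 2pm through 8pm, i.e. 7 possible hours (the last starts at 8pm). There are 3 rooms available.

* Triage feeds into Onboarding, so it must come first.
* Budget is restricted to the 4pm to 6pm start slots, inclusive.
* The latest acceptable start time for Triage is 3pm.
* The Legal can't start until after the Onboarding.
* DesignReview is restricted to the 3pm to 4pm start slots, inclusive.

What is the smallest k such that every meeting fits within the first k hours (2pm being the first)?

The precedence chain requires at least 3 distinct hours.
With at most 3 per hour and 7 meetings, at least 3 hours are needed.
3 works (last occupied hour: 4pm): for example Onboarding -> 3pm; Triage -> 2pm; Budget -> 4pm; OffsitePrep -> 2pm; Demo -> 2pm; DesignReview -> 3pm; Legal -> 4pm.

3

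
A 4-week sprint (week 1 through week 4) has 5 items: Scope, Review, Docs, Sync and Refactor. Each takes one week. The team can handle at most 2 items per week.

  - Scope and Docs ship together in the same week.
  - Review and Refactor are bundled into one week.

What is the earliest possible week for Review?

Review at week 1 is achievable: Sync=week 3; Review=week 1; Refactor=week 1; Docs=week 2; Scope=week 2.

week 1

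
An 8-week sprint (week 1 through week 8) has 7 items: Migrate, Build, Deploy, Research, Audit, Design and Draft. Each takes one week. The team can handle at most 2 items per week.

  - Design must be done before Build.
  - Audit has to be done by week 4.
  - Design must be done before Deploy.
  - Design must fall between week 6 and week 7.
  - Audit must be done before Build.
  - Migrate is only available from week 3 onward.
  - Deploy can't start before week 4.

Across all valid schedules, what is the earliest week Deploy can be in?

Deploy is available from week 4; precedence pushes Deploy to at least week 7.
Deploy at week 7 is achievable: Deploy -> week 7, Draft -> week 2, Design -> week 6, Research -> week 1, Build -> week 7, Migrate -> week 3, Audit -> week 1.

week 7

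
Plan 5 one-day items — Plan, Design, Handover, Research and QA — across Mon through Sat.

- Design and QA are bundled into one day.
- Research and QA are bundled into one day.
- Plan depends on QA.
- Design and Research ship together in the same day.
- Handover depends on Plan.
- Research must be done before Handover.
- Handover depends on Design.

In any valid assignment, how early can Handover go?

Precedence pushes Handover to at least Wed.
Handover at Wed is achievable: Research in Mon, Handover in Wed, Design in Mon, QA in Mon, Plan in Tue.

Wed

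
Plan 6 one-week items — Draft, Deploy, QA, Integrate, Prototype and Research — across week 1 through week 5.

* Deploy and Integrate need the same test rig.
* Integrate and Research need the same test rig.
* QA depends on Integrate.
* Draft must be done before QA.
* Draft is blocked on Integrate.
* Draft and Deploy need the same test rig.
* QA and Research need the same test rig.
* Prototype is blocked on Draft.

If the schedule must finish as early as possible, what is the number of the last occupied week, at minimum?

The precedence chain requires at least 3 distinct weeks.
3 works (last occupied week: week 3): for example QA -> week 3; Prototype -> week 3; Integrate -> week 1; Research -> week 2; Draft -> week 2; Deploy -> week 3.

week 3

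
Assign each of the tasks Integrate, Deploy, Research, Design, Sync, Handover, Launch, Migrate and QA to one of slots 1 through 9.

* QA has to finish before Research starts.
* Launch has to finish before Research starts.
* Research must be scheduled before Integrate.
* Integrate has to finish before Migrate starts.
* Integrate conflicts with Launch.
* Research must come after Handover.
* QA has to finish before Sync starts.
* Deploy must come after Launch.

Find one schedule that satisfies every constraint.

Launch -> 1, Research -> 2, Migrate -> 4, QA -> 1, Handover -> 1, Deploy -> 2, Design -> 1, Integrate -> 3, Sync -> 2

Checking: QA(1) before Research(2); Handover(1) before Research(2); Launch(1) before Deploy(2); Research(2) before Integrate(3); Integrate(3) before Migrate(4); QA(1) before Sync(2); Launch(1) before Research(2); Integrate(3) != Launch(1).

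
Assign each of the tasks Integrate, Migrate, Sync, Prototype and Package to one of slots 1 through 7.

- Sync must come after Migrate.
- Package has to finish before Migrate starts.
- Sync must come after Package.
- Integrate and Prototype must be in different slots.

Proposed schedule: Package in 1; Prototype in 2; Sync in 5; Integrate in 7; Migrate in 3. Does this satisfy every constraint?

Valid

Integrate and Prototype must be in different slots — holds.
Sync must come after Package — holds.
Package has to finish before Migrate starts — holds.
Sync must come after Migrate — holds.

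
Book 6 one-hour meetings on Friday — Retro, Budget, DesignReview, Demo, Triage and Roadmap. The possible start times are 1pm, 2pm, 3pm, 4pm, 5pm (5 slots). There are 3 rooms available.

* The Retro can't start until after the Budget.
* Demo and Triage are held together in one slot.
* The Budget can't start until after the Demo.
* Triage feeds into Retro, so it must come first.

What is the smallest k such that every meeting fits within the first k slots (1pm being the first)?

The precedence chain requires at least 3 distinct slots.
With at most 3 per slot and 6 meetings, at least 2 slots are needed.
3 works (last occupied slot: 3pm): for example Retro in 3pm, Roadmap in 2pm, Demo in 1pm, Triage in 1pm, DesignReview in 1pm, Budget in 2pm.

3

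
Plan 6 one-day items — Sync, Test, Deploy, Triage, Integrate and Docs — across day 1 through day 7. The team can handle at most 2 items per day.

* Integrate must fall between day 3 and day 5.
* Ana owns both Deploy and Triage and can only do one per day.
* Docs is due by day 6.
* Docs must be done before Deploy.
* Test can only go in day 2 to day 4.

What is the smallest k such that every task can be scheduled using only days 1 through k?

3 days

The precedence chain requires at least 2 distinct days.
With at most 2 per day and 6 tasks, at least 3 days are needed.
Integrate can't be placed before day 3, so the schedule must run through at least day 3.
3 works (last occupied day: day 3): for example Sync in day 1; Docs in day 1; Integrate in day 3; Test in day 2; Triage in day 3; Deploy in day 2.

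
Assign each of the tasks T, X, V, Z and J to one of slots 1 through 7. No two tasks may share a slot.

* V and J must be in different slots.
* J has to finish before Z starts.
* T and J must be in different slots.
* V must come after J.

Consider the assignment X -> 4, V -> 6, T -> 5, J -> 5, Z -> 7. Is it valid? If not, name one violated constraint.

V must come after J — holds.
T and J must be in different slots — violated.
J has to finish before Z starts — holds.
V and J must be in different slots — holds.
No two tasks may share a slot — violated.

Invalid. T and J must be in different slots.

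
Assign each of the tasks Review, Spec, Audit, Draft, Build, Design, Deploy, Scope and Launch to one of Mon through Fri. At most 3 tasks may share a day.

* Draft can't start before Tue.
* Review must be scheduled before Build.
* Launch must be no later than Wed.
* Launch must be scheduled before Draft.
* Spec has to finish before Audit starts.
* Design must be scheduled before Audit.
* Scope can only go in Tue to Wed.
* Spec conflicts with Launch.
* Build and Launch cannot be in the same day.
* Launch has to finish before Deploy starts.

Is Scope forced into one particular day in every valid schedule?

Scope can be Tue (e.g. Review in Mon, Audit in Wed, Draft in Tue, Deploy in Wed, Launch in Mon, Spec in Tue, Scope in Tue, Design in Mon, Build in Wed) or Wed (e.g. Review=Mon; Spec=Tue; Deploy=Wed; Design=Mon; Launch=Mon; Draft=Tue; Audit=Wed; Scope=Wed; Build=Tue).

No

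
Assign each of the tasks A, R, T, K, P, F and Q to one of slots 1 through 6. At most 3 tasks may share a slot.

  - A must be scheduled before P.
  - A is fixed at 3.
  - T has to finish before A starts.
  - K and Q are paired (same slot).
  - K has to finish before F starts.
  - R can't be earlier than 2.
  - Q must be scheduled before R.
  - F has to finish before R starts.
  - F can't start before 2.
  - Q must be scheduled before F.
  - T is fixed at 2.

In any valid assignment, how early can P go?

Precedence pushes P to at least 4.
P at 4 is achievable: T in 2; F in 2; Q in 1; R in 3; K in 1; P in 4; A in 3.

4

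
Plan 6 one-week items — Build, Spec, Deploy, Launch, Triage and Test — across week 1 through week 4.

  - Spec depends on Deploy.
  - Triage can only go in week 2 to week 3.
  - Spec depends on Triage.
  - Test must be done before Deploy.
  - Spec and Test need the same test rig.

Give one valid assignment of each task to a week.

Launch -> week 1; Test -> week 1; Triage -> week 2; Deploy -> week 2; Build -> week 1; Spec -> week 3

Checking: Triage(week 2) before Spec(week 3); Deploy(week 2) before Spec(week 3); Test(week 1) before Deploy(week 2); Spec(week 3) != Test(week 1); Triage=week 2 in [week 2,week 3].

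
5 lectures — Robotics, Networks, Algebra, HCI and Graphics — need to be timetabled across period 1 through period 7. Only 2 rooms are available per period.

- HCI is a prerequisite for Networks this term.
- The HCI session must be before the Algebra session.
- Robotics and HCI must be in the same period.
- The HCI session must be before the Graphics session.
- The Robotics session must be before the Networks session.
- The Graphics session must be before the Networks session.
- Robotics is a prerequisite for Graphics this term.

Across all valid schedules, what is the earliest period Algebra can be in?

period 2

Precedence pushes Algebra to at least period 2.
Algebra at period 2 is achievable: Robotics in period 1; Networks in period 3; Algebra in period 2; HCI in period 1; Graphics in period 2.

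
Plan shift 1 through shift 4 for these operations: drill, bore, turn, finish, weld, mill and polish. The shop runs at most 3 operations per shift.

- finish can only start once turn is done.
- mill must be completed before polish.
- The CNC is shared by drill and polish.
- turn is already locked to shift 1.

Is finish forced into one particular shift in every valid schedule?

No

finish can be shift 2 (e.g. polish=shift 2, weld=shift 3, bore=shift 2, mill=shift 1, finish=shift 2, drill=shift 1, turn=shift 1) or shift 3 (e.g. polish in shift 2; drill in shift 1; mill in shift 1; weld in shift 2; finish in shift 3; bore in shift 2; turn in shift 1).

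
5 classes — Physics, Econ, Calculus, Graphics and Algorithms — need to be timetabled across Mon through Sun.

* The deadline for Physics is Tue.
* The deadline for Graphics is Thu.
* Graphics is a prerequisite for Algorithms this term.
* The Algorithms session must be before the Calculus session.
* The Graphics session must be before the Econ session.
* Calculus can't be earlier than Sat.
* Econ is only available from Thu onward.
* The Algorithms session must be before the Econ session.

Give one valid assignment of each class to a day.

Graphics -> Mon; Calculus -> Sat; Physics -> Mon; Algorithms -> Tue; Econ -> Thu

Checking: Graphics(Mon) before Econ(Thu); Algorithms(Tue) before Econ(Thu); Graphics(Mon) before Algorithms(Tue); Algorithms(Tue) before Calculus(Sat); Econ=Thu in [Thu,Sun]; Calculus=Sat in [Sat,Sun]; Physics=Mon in [Mon,Tue]; Graphics=Mon in [Mon,Thu].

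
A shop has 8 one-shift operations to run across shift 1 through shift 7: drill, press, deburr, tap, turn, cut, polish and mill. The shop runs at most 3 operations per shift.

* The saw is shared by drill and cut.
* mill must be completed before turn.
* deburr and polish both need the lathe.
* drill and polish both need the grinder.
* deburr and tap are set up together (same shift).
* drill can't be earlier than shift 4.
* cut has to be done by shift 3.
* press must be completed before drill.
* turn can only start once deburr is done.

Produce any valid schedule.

deburr -> shift 2; tap -> shift 2; turn -> shift 3; cut -> shift 1; mill -> shift 1; drill -> shift 4; polish -> shift 3; press -> shift 1

Checking: press(shift 1) before drill(shift 4); mill(shift 1) before turn(shift 3); deburr(shift 2) before turn(shift 3); drill(shift 4) != cut(shift 1); deburr(shift 2) != polish(shift 3); drill(shift 4) != polish(shift 3); deburr = tap = shift 2; drill=shift 4 in [shift 4,shift 7]; cut=shift 1 in [shift 1,shift 3]; max 3 per shift (cap 3).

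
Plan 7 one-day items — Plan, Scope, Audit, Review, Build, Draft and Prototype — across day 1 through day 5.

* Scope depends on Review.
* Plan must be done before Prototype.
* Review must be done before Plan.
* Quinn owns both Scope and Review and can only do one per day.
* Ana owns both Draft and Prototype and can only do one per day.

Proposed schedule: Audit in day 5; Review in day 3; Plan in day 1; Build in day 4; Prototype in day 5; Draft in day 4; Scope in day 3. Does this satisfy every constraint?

Quinn owns both Scope and Review and can only do one per day — violated.
Review must be done before Plan — violated.
Plan must be done before Prototype — holds.
Scope depends on Review — violated.
Ana owns both Draft and Prototype and can only do one per day — holds.

No — it violates: Review must be done before Plan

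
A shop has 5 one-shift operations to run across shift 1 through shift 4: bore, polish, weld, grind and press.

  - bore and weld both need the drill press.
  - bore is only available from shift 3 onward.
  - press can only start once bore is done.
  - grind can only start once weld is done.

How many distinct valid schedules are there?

Splitting on polish: it can be shift 1 (5), shift 2 (5), shift 3 (5), shift 4 (5). Listing each branch's schedules as (bore, weld, grind, press) by shift number:
polish=shift 1: (3,1,2,4) (3,1,3,4) (3,1,4,4) (3,2,3,4) (3,2,4,4) — 5.
polish=shift 2: (3,1,2,4) (3,1,3,4) (3,1,4,4) (3,2,3,4) (3,2,4,4) — 5.
polish=shift 3: (3,1,2,4) (3,1,3,4) (3,1,4,4) (3,2,3,4) (3,2,4,4) — 5.
polish=shift 4: (3,1,2,4) (3,1,3,4) (3,1,4,4) (3,2,3,4) (3,2,4,4) — 5.
Summing: 5 + 5 + 5 + 5 = 20.

20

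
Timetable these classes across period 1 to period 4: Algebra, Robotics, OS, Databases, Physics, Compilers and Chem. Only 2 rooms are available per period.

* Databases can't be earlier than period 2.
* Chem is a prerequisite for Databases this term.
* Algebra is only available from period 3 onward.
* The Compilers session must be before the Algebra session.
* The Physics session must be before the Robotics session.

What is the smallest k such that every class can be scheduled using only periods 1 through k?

The precedence chain requires at least 2 distinct periods.
With at most 2 per period and 7 classes, at least 4 periods are needed.
Algebra can't be placed before period 3, so the schedule must run through at least period 3.
4 works (last occupied period: period 4): for example Compilers=period 2, Physics=period 1, Databases=period 2, Algebra=period 3, Robotics=period 3, OS=period 4, Chem=period 1.

4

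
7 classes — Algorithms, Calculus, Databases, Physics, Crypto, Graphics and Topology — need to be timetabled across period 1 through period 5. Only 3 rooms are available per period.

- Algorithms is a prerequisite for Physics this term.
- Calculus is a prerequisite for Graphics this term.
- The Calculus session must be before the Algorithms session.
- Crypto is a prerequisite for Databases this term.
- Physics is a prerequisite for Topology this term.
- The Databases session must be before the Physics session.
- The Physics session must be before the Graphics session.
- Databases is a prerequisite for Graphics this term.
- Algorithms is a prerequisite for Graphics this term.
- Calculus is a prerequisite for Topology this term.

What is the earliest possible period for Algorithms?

period 2

Precedence pushes Algorithms to at least period 2; downstream work caps Algorithms at period 3.
Algorithms at period 2 is achievable: Algorithms=period 2, Physics=period 3, Databases=period 2, Crypto=period 1, Graphics=period 4, Topology=period 4, Calculus=period 1.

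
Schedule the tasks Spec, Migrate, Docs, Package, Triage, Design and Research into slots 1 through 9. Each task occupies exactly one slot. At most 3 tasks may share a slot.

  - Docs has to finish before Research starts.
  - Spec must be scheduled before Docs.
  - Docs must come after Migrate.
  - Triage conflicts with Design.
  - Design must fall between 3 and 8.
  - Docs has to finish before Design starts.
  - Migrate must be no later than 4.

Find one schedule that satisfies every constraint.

Research in 3; Design in 3; Migrate in 1; Spec in 1; Package in 1; Triage in 2; Docs in 2

Checking: Docs(2) before Research(3); Migrate(1) before Docs(2); Spec(1) before Docs(2); Docs(2) before Design(3); Triage(2) != Design(3); Design=3 in [3,8]; Migrate=1 in [1,4]; max 3 per slot (cap 3).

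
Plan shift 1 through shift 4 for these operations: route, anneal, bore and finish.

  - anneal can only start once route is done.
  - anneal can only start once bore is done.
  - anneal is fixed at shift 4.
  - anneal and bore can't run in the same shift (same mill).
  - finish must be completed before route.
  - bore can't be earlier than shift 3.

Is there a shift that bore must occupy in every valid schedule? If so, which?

shift 3

bore's window is shift 3–shift 4.
anneal is fixed at shift 4, and bore can't share a shift with anneal.
So bore must be shift 3.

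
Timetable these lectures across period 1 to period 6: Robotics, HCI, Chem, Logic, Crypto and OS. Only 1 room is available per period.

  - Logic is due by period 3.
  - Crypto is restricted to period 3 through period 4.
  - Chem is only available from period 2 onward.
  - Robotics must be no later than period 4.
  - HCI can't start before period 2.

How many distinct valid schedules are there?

Splitting on Robotics: it can be period 1 (18), period 2 (14), period 3 (8), period 4 (8). Listing each branch's schedules as (HCI, Chem, Logic, Crypto, OS) by period number:
Robotics=period 1: (2,5,3,4,6) (2,6,3,4,5) (3,5,2,4,6) (3,6,2,4,5) (4,5,2,3,6) (4,6,2,3,5) (5,2,3,4,6) (5,3,2,4,6) (5,4,2,3,6) (5,6,2,3,4) (5,6,2,4,3) (5,6,3,4,2) (6,2,3,4,5) (6,3,2,4,5) (6,4,2,3,5) (6,5,2,3,4) (6,5,2,4,3) (6,5,3,4,2) — 18.
Robotics=period 2: (3,5,1,4,6) (3,6,1,4,5) (4,5,1,3,6) (4,6,1,3,5) (5,3,1,4,6) (5,4,1,3,6) (5,6,1,3,4) (5,6,1,4,3) (5,6,3,4,1) (6,3,1,4,5) (6,4,1,3,5) (6,5,1,3,4) (6,5,1,4,3) (6,5,3,4,1) — 14.
Robotics=period 3: (2,5,1,4,6) (2,6,1,4,5) (5,2,1,4,6) (5,6,1,4,2) (5,6,2,4,1) (6,2,1,4,5) (6,5,1,4,2) (6,5,2,4,1) — 8.
Robotics=period 4: (2,5,1,3,6) (2,6,1,3,5) (5,2,1,3,6) (5,6,1,3,2) (5,6,2,3,1) (6,2,1,3,5) (6,5,1,3,2) (6,5,2,3,1) — 8.
Summing: 18 + 14 + 8 + 8 = 48.

48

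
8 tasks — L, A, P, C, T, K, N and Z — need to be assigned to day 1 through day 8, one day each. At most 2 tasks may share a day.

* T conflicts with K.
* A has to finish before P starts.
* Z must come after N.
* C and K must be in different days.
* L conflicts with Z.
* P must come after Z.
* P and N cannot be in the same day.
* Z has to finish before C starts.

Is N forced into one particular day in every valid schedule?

N can be day 1 (e.g. N -> day 1; K -> day 4; P -> day 3; Z -> day 2; L -> day 4; T -> day 2; C -> day 3; A -> day 1) or day 2 (e.g. N in day 2, L in day 1, P in day 4, T in day 2, Z in day 3, K in day 3, C in day 4, A in day 1).

No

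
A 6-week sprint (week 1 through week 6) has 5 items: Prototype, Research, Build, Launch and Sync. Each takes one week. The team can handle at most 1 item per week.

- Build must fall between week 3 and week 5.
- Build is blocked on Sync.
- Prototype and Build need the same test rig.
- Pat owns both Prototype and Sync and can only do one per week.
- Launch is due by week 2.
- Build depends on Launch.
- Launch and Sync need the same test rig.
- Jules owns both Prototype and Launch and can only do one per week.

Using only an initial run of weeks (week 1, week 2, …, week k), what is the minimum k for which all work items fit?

The precedence chain requires at least 2 distinct weeks.
With at most 1 per week and 5 work items, at least 5 weeks are needed.
Build can't be placed before week 3, so the schedule must run through at least week 3.
5 works (last occupied week: week 5): for example Prototype -> week 4; Research -> week 5; Build -> week 3; Launch -> week 1; Sync -> week 2.

5 weeks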